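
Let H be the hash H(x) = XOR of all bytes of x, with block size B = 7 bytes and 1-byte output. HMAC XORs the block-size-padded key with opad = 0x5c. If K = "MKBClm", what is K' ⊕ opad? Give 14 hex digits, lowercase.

Key "MKBClm" = 4d 4b 42 43 6c 6d is 6 bytes ≤ B = 7; zero-pad to 7 bytes: K' = 4d 4b 42 43 6c 6d 00.
XOR each byte with 0x5c: 4d⊕5c=11, 4b⊕5c=17, 42⊕5c=1e, 43⊕5c=1f, 6c⊕5c=30, 6d⊕5c=31, 00⊕5c=5c.

11171e1f30315c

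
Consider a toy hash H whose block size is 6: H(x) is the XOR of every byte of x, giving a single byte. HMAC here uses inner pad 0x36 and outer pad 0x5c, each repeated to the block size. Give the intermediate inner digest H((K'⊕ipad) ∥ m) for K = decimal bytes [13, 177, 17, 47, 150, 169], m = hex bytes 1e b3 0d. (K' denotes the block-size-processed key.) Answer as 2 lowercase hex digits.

1d

Key decimal bytes [13, 177, 17, 47, 150, 169] = 0d b1 11 2f 96 a9 is exactly B = 6 bytes: K' = 0d b1 11 2f 96 a9.
K' ⊕ ipad = 3b 87 27 19 a0 9f.
Inner input = 3b 87 27 19 a0 9f ∥ 1e b3 0d.
Inner hash: XOR 3b⊕87⊕27⊕19⊕a0⊕9f⊕1e⊕b3⊕0d = 1d.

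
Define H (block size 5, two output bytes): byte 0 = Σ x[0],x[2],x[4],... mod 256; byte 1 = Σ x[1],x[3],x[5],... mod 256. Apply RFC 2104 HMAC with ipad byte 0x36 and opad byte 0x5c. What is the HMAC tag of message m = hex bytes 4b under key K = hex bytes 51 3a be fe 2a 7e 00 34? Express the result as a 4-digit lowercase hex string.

7a8d

Key hex bytes 51 3a be fe 2a 7e 00 34 is 8 bytes > B = 5, so hash it first: H(key) = 39 ea, then zero-pad to 5 bytes: K' = 39 ea 00 00 00.
K' ⊕ ipad = 0f dc 36 36 36.  K' ⊕ opad = 65 b6 5c 5c 5c.
Inner input = (K'⊕ipad) ∥ m = 0f dc 36 36 36 ∥ 4b.
Inner hash: even-index sum = 123 mod 256 = 123; odd-index sum = 349 mod 256 = 93 → 7b 5d.
Outer input = (K'⊕opad) ∥ inner = 65 b6 5c 5c 5c ∥ 7b 5d.
Outer hash (tag): even-index sum = 378 mod 256 = 122; odd-index sum = 397 mod 256 = 141 → 7a 8d.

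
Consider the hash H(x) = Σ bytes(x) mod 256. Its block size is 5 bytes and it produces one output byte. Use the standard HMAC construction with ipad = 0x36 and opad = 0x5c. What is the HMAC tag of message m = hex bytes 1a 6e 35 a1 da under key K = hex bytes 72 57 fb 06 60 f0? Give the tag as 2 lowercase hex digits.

f2

Key hex bytes 72 57 fb 06 60 f0 is 6 bytes > B = 5, so hash it first: H(key) = 1a, then zero-pad to 5 bytes: K' = 1a 00 00 00 00.
K' ⊕ ipad = 2c 36 36 36 36.  K' ⊕ opad = 46 5c 5c 5c 5c.
Inner input = (K'⊕ipad) ∥ m = 2c 36 36 36 36 ∥ 1a 6e 35 a1 da.
Inner hash: sum = 44+54+54+54+54+26+110+53+161+218 = 828; mod 256 = 60 → 3c.
Outer input = (K'⊕opad) ∥ inner = 46 5c 5c 5c 5c ∥ 3c.
Outer hash (tag): sum = 70+92+92+92+92+60 = 498; mod 256 = 242 → f2.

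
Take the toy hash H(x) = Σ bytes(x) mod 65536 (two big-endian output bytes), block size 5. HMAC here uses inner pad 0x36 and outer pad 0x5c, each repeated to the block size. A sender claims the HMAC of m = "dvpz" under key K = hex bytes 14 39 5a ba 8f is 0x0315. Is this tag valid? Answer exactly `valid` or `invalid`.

Key hex bytes 14 39 5a ba 8f is exactly B = 5 bytes: K' = 14 39 5a ba 8f.
K' ⊕ ipad = 22 0f 6c 8c b9; K' ⊕ opad = 48 65 06 e6 d3.
Inner hash: sum = 34+15+108+140+185+100+118+112+122 = 934 → 03 a6.
Outer hash (recomputed tag): sum = 72+101+6+230+211+3+166 = 789 → 03 15.
Recomputed tag = 0315; claimed = 0315 → match.

valid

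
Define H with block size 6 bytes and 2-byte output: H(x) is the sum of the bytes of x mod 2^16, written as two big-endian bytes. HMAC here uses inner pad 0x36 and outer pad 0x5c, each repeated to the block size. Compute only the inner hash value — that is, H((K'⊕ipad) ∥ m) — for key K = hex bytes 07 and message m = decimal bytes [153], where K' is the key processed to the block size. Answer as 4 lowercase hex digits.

Key hex bytes 07 is 1 byte ≤ B = 6; zero-pad to 6 bytes: K' = 07 00 00 00 00 00.
K' ⊕ ipad = 31 36 36 36 36 36.
Inner input = 31 36 36 36 36 36 ∥ 99.
Inner hash: sum = 49+54+54+54+54+54+153 = 472 → 01 d8.

01d8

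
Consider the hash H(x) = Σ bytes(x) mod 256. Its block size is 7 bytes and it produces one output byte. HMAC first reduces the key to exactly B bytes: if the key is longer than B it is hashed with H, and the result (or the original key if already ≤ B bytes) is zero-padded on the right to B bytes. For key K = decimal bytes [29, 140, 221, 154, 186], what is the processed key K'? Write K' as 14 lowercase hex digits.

Key decimal bytes [29, 140, 221, 154, 186] = 1d 8c dd 9a ba is 5 bytes ≤ B = 7; zero-pad to 7 bytes: K' = 1d 8c dd 9a ba 00 00.

1d8cdd9aba0000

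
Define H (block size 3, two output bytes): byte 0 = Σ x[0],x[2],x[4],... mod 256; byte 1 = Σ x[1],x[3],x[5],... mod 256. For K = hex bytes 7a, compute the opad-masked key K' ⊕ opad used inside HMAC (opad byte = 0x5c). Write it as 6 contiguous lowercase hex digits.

Key hex bytes 7a is 1 byte ≤ B = 3; zero-pad to 3 bytes: K' = 7a 00 00.
XOR each byte with 0x5c: 7a⊕5c=26, 00⊕5c=5c, 00⊕5c=5c.

265c5c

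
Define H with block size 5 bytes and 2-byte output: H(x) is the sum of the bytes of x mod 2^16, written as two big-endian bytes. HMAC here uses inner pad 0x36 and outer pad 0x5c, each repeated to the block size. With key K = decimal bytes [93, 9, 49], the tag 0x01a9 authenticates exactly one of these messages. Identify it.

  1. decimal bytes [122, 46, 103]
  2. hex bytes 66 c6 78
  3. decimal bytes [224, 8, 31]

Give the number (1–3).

Key decimal bytes [93, 9, 49] = 5d 09 31 is 3 bytes ≤ B = 5; zero-pad to 5 bytes: K' = 5d 09 31 00 00.
K' ⊕ ipad = 6b 3f 07 36 36; K' ⊕ opad = 01 55 6d 5c 5c.
m1: inner = H(6b 3f 07 36 36 7a 2e 67) = 02 2c; tag = H(01 55 6d 5c 5c 02 2c) = 01a9 ← matches
m2: inner = H(6b 3f 07 36 36 66 c6 78) = 02 c1; tag = H(01 55 6d 5c 5c 02 c1) = 023e
m3: inner = H(6b 3f 07 36 36 e0 08 1f) = 02 24; tag = H(01 55 6d 5c 5c 02 24) = 01a1

1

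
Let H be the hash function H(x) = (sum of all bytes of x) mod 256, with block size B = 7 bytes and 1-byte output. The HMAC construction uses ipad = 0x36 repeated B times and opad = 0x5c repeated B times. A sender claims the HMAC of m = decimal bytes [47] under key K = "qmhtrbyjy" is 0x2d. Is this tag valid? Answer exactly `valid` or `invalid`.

valid

Key "qmhtrbyjy" = 71 6d 68 74 72 62 79 6a 79 is 9 bytes > B = 7, so hash it first: H(key) = ea, then zero-pad to 7 bytes: K' = ea 00 00 00 00 00 00.
K' ⊕ ipad = dc 36 36 36 36 36 36; K' ⊕ opad = b6 5c 5c 5c 5c 5c 5c.
Inner hash: sum = 220+54+54+54+54+54+54+47 = 591; mod 256 = 79 → 4f.
Outer hash (recomputed tag): sum = 182+92+92+92+92+92+92+79 = 813; mod 256 = 45 → 2d.
Recomputed tag = 2d; claimed = 2d → match.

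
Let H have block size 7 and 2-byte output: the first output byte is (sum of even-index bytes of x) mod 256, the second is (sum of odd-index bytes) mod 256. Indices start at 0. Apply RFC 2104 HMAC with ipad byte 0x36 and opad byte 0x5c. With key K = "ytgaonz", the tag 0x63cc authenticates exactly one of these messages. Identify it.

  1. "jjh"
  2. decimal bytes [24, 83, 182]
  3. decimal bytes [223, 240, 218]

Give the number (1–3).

Key "ytgaonz" = 79 74 67 61 6f 6e 7a is exactly B = 7 bytes: K' = 79 74 67 61 6f 6e 7a.
K' ⊕ ipad = 4f 42 51 57 59 58 4c; K' ⊕ opad = 25 28 3b 3d 33 32 26.
m1: inner = H(4f 42 51 57 59 58 4c 6a 6a 68) = af c3; tag = H(25 28 3b 3d 33 32 26 af c3) = 7c46
m2: inner = H(4f 42 51 57 59 58 4c 18 53 b6) = 98 bf; tag = H(25 28 3b 3d 33 32 26 98 bf) = 782f
m3: inner = H(4f 42 51 57 59 58 4c df f0 da) = 35 aa; tag = H(25 28 3b 3d 33 32 26 35 aa) = 63cc ← matches

3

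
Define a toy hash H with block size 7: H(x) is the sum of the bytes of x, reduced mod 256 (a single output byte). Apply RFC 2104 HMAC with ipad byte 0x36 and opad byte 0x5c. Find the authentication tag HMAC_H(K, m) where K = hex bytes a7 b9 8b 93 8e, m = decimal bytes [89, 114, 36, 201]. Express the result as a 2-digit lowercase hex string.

Key hex bytes a7 b9 8b 93 8e is 5 bytes ≤ B = 7; zero-pad to 7 bytes: K' = a7 b9 8b 93 8e 00 00.
K' ⊕ ipad = 91 8f bd a5 b8 36 36.  K' ⊕ opad = fb e5 d7 cf d2 5c 5c.
Inner input = (K'⊕ipad) ∥ m = 91 8f bd a5 b8 36 36 ∥ 59 72 24 c9.
Inner hash: sum = 145+143+189+165+184+54+54+89+114+36+201 = 1374; mod 256 = 94 → 5e.
Outer input = (K'⊕opad) ∥ inner = fb e5 d7 cf d2 5c 5c ∥ 5e.
Outer hash (tag): sum = 251+229+215+207+210+92+92+94 = 1390; mod 256 = 110 → 6e.

6e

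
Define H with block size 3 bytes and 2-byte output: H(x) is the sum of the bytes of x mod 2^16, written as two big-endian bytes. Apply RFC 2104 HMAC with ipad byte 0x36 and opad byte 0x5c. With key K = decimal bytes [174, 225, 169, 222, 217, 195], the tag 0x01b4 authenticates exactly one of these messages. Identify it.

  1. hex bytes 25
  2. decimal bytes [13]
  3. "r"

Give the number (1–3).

Key decimal bytes [174, 225, 169, 222, 217, 195] = ae e1 a9 de d9 c3 is 6 bytes > B = 3, so hash it first: H(key) = 04 b2, then zero-pad to 3 bytes: K' = 04 b2 00.
K' ⊕ ipad = 32 84 36; K' ⊕ opad = 58 ee 5c.
m1: inner = H(32 84 36 25) = 01 11; tag = H(58 ee 5c 01 11) = 01b4 ← matches
m2: inner = H(32 84 36 0d) = 00 f9; tag = H(58 ee 5c 00 f9) = 029b
m3: inner = H(32 84 36 72) = 01 5e; tag = H(58 ee 5c 01 5e) = 0201

1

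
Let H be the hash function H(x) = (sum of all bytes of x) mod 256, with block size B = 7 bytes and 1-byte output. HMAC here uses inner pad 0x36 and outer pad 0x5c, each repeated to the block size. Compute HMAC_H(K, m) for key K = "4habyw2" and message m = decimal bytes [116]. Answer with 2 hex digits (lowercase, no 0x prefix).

e8

Key "4habyw2" = 34 68 61 62 79 77 32 is exactly B = 7 bytes: K' = 34 68 61 62 79 77 32.
K' ⊕ ipad = 02 5e 57 54 4f 41 04.  K' ⊕ opad = 68 34 3d 3e 25 2b 6e.
Inner input = (K'⊕ipad) ∥ m = 02 5e 57 54 4f 41 04 ∥ 74.
Inner hash: sum = 2+94+87+84+79+65+4+116 = 531; mod 256 = 19 → 13.
Outer input = (K'⊕opad) ∥ inner = 68 34 3d 3e 25 2b 6e ∥ 13.
Outer hash (tag): sum = 104+52+61+62+37+43+110+19 = 488; mod 256 = 232 → e8.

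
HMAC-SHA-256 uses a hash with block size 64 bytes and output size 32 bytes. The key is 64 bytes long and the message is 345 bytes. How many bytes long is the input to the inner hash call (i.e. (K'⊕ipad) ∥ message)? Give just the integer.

Key is 64 ≤ 64 bytes, zero-padded: |K'| = 64.
Inner input = (K'⊕ipad) ∥ m → 64 + 345 = 409 bytes.

409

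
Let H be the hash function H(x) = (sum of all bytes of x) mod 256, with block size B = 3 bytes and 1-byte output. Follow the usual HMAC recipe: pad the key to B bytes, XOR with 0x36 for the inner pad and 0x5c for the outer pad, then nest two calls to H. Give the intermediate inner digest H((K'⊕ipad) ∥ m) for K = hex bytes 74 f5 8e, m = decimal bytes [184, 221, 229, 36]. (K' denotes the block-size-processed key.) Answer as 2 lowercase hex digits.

Key hex bytes 74 f5 8e is exactly B = 3 bytes: K' = 74 f5 8e.
K' ⊕ ipad = 42 c3 b8.
Inner input = 42 c3 b8 ∥ b8 dd e5 24.
Inner hash: sum = 66+195+184+184+221+229+36 = 1115; mod 256 = 91 → 5b.

5b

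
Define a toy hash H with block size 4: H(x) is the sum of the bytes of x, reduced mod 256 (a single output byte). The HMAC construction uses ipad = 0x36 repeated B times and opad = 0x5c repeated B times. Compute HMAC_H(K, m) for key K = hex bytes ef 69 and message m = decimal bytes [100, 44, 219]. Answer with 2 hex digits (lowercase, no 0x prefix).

af

Key hex bytes ef 69 is 2 bytes ≤ B = 4; zero-pad to 4 bytes: K' = ef 69 00 00.
K' ⊕ ipad = d9 5f 36 36.  K' ⊕ opad = b3 35 5c 5c.
Inner input = (K'⊕ipad) ∥ m = d9 5f 36 36 ∥ 64 2c db.
Inner hash: sum = 217+95+54+54+100+44+219 = 783; mod 256 = 15 → 0f.
Outer input = (K'⊕opad) ∥ inner = b3 35 5c 5c ∥ 0f.
Outer hash (tag): sum = 179+53+92+92+15 = 431; mod 256 = 175 → af.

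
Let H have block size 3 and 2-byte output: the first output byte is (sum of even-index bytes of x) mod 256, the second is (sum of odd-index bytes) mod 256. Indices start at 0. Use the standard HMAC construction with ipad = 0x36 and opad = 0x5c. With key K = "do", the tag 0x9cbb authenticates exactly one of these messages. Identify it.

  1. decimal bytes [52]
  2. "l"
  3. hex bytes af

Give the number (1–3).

3

Key "do" = 64 6f is 2 bytes ≤ B = 3; zero-pad to 3 bytes: K' = 64 6f 00.
K' ⊕ ipad = 52 59 36; K' ⊕ opad = 38 33 5c.
m1: inner = H(52 59 36 34) = 88 8d; tag = H(38 33 5c 88 8d) = 21bb
m2: inner = H(52 59 36 6c) = 88 c5; tag = H(38 33 5c 88 c5) = 59bb
m3: inner = H(52 59 36 af) = 88 08; tag = H(38 33 5c 88 08) = 9cbb ← matches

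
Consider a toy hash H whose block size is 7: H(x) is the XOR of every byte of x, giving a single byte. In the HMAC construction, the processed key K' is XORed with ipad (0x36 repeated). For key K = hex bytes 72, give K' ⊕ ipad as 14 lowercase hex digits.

44363636363636

Key hex bytes 72 is 1 byte ≤ B = 7; zero-pad to 7 bytes: K' = 72 00 00 00 00 00 00.
XOR each byte with 0x36: 72⊕36=44, 00⊕36=36, 00⊕36=36, 00⊕36=36, 00⊕36=36, 00⊕36=36, 00⊕36=36.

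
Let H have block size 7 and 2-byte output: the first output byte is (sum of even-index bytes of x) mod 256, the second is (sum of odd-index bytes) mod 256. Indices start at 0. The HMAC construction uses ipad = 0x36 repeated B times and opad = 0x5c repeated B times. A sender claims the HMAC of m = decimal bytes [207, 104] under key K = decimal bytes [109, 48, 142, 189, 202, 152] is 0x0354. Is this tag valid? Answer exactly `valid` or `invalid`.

Key decimal bytes [109, 48, 142, 189, 202, 152] = 6d 30 8e bd ca 98 is 6 bytes ≤ B = 7; zero-pad to 7 bytes: K' = 6d 30 8e bd ca 98 00.
K' ⊕ ipad = 5b 06 b8 8b fc ae 36; K' ⊕ opad = 31 6c d2 e1 96 c4 5c.
Inner hash: even-index sum = 685 mod 256 = 173; odd-index sum = 526 mod 256 = 14 → ad 0e.
Outer hash (recomputed tag): even-index sum = 515 mod 256 = 3; odd-index sum = 702 mod 256 = 190 → 03 be.
Recomputed tag = 03be; claimed = 0354 → mismatch.

invalid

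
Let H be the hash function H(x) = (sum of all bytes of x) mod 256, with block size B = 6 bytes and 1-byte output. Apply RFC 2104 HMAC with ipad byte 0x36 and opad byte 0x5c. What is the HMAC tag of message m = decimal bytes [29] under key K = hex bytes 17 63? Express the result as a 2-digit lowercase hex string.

Key hex bytes 17 63 is 2 bytes ≤ B = 6; zero-pad to 6 bytes: K' = 17 63 00 00 00 00.
K' ⊕ ipad = 21 55 36 36 36 36.  K' ⊕ opad = 4b 3f 5c 5c 5c 5c.
Inner input = (K'⊕ipad) ∥ m = 21 55 36 36 36 36 ∥ 1d.
Inner hash: sum = 33+85+54+54+54+54+29 = 363; mod 256 = 107 → 6b.
Outer input = (K'⊕opad) ∥ inner = 4b 3f 5c 5c 5c 5c ∥ 6b.
Outer hash (tag): sum = 75+63+92+92+92+92+107 = 613; mod 256 = 101 → 65.

65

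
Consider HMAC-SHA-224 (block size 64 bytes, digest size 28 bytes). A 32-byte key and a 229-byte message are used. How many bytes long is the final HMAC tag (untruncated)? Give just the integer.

The tag is one SHA-224 digest: 28 bytes.

28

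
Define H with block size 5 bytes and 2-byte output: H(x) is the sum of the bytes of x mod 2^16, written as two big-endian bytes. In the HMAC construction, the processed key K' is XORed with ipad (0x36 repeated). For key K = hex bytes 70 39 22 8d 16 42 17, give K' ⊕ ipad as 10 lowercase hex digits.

37f1363636

Key hex bytes 70 39 22 8d 16 42 17 is 7 bytes > B = 5, so hash it first: H(key) = 01 c7, then zero-pad to 5 bytes: K' = 01 c7 00 00 00.
XOR each byte with 0x36: 01⊕36=37, c7⊕36=f1, 00⊕36=36, 00⊕36=36, 00⊕36=36.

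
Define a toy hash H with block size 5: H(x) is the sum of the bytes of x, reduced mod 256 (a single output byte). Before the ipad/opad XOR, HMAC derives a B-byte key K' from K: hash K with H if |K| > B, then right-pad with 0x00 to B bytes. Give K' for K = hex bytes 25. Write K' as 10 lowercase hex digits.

2500000000

Key hex bytes 25 is 1 byte ≤ B = 5; zero-pad to 5 bytes: K' = 25 00 00 00 00.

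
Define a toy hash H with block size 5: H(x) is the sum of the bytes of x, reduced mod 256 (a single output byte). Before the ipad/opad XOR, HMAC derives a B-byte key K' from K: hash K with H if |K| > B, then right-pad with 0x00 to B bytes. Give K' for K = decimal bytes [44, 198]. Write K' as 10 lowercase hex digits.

2cc6000000

Key decimal bytes [44, 198] = 2c c6 is 2 bytes ≤ B = 5; zero-pad to 5 bytes: K' = 2c c6 00 00 00.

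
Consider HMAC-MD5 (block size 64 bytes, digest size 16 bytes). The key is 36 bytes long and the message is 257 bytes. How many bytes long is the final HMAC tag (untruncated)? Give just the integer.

The tag is one MD5 digest: 16 bytes.

16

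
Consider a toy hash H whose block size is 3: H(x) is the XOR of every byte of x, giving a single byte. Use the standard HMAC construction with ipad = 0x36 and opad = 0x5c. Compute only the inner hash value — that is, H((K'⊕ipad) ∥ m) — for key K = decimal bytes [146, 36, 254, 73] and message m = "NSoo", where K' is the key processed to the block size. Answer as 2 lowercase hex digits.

Key decimal bytes [146, 36, 254, 73] = 92 24 fe 49 is 4 bytes > B = 3, so hash it first: H(key) = 01, then zero-pad to 3 bytes: K' = 01 00 00.
K' ⊕ ipad = 37 36 36.
Inner input = 37 36 36 ∥ 4e 53 6f 6f.
Inner hash: XOR 37⊕36⊕36⊕4e⊕53⊕6f⊕6f = 2a.

2a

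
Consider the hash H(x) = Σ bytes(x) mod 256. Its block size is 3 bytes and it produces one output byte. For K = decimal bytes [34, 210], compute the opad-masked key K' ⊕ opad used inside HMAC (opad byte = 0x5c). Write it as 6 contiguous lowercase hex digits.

7e8e5c

Key decimal bytes [34, 210] = 22 d2 is 2 bytes ≤ B = 3; zero-pad to 3 bytes: K' = 22 d2 00.
XOR each byte with 0x5c: 22⊕5c=7e, d2⊕5c=8e, 00⊕5c=5c.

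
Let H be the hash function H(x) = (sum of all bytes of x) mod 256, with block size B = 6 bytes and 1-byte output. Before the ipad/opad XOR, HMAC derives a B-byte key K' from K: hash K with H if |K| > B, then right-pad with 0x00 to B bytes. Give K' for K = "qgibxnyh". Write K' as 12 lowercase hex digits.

|K| = 8 > B = 6, so first hash the key.
H(K): sum = 113+103+105+98+120+110+121+104 = 874; mod 256 = 106 → 6a.
Zero-pad H(K) = 6a to 6 bytes: K' = 6a 00 00 00 00 00.

6a0000000000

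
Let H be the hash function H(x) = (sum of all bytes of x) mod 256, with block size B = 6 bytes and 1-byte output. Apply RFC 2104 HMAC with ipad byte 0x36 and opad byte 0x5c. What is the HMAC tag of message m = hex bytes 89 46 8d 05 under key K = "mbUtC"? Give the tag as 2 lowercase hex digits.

Key "mbUtC" = 6d 62 55 74 43 is 5 bytes ≤ B = 6; zero-pad to 6 bytes: K' = 6d 62 55 74 43 00.
K' ⊕ ipad = 5b 54 63 42 75 36.  K' ⊕ opad = 31 3e 09 28 1f 5c.
Inner input = (K'⊕ipad) ∥ m = 5b 54 63 42 75 36 ∥ 89 46 8d 05.
Inner hash: sum = 91+84+99+66+117+54+137+70+141+5 = 864; mod 256 = 96 → 60.
Outer input = (K'⊕opad) ∥ inner = 31 3e 09 28 1f 5c ∥ 60.
Outer hash (tag): sum = 49+62+9+40+31+92+96 = 379; mod 256 = 123 → 7b.

7b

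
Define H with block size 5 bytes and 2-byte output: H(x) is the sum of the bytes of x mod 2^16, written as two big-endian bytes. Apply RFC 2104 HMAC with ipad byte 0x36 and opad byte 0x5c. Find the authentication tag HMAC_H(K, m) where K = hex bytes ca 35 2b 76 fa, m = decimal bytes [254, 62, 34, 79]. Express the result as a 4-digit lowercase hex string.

Key hex bytes ca 35 2b 76 fa is exactly B = 5 bytes: K' = ca 35 2b 76 fa.
K' ⊕ ipad = fc 03 1d 40 cc.  K' ⊕ opad = 96 69 77 2a a6.
Inner input = (K'⊕ipad) ∥ m = fc 03 1d 40 cc ∥ fe 3e 22 4f.
Inner hash: sum = 252+3+29+64+204+254+62+34+79 = 981 → 03 d5.
Outer input = (K'⊕opad) ∥ inner = 96 69 77 2a a6 ∥ 03 d5.
Outer hash (tag): sum = 150+105+119+42+166+3+213 = 798 → 03 1e.

031e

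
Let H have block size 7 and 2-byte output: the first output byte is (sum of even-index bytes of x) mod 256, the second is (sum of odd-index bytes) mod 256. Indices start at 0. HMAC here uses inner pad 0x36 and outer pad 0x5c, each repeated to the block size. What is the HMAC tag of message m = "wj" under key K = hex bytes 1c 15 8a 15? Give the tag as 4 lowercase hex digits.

Key hex bytes 1c 15 8a 15 is 4 bytes ≤ B = 7; zero-pad to 7 bytes: K' = 1c 15 8a 15 00 00 00.
K' ⊕ ipad = 2a 23 bc 23 36 36 36.  K' ⊕ opad = 40 49 d6 49 5c 5c 5c.
Inner input = (K'⊕ipad) ∥ m = 2a 23 bc 23 36 36 36 ∥ 77 6a.
Inner hash: even-index sum = 444 mod 256 = 188; odd-index sum = 243 mod 256 = 243 → bc f3.
Outer input = (K'⊕opad) ∥ inner = 40 49 d6 49 5c 5c 5c ∥ bc f3.
Outer hash (tag): even-index sum = 705 mod 256 = 193; odd-index sum = 426 mod 256 = 170 → c1 aa.

c1aa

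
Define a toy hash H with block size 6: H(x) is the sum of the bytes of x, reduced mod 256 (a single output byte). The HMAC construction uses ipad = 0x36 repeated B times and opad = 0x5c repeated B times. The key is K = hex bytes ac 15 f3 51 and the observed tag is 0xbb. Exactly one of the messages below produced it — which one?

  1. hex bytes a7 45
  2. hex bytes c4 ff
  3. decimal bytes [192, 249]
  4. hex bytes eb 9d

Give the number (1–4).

Key hex bytes ac 15 f3 51 is 4 bytes ≤ B = 6; zero-pad to 6 bytes: K' = ac 15 f3 51 00 00.
K' ⊕ ipad = 9a 23 c5 67 36 36; K' ⊕ opad = f0 49 af 0d 5c 5c.
m1: inner = H(9a 23 c5 67 36 36 a7 45) = 41; tag = H(f0 49 af 0d 5c 5c 41) = ee
m2: inner = H(9a 23 c5 67 36 36 c4 ff) = 18; tag = H(f0 49 af 0d 5c 5c 18) = c5
m3: inner = H(9a 23 c5 67 36 36 c0 f9) = 0e; tag = H(f0 49 af 0d 5c 5c 0e) = bb ← matches
m4: inner = H(9a 23 c5 67 36 36 eb 9d) = dd; tag = H(f0 49 af 0d 5c 5c dd) = 8a

3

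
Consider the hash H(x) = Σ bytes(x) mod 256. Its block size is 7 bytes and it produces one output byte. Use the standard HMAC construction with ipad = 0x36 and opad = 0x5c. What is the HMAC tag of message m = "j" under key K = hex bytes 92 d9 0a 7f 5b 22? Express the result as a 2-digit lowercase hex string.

e6

Key hex bytes 92 d9 0a 7f 5b 22 is 6 bytes ≤ B = 7; zero-pad to 7 bytes: K' = 92 d9 0a 7f 5b 22 00.
K' ⊕ ipad = a4 ef 3c 49 6d 14 36.  K' ⊕ opad = ce 85 56 23 07 7e 5c.
Inner input = (K'⊕ipad) ∥ m = a4 ef 3c 49 6d 14 36 ∥ 6a.
Inner hash: sum = 164+239+60+73+109+20+54+106 = 825; mod 256 = 57 → 39.
Outer input = (K'⊕opad) ∥ inner = ce 85 56 23 07 7e 5c ∥ 39.
Outer hash (tag): sum = 206+133+86+35+7+126+92+57 = 742; mod 256 = 230 → e6.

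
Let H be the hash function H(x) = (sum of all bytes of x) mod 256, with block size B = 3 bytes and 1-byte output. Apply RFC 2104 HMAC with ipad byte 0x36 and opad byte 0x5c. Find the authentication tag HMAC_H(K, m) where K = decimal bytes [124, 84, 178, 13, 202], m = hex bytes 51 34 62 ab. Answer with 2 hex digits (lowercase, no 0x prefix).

Key decimal bytes [124, 84, 178, 13, 202] = 7c 54 b2 0d ca is 5 bytes > B = 3, so hash it first: H(key) = 59, then zero-pad to 3 bytes: K' = 59 00 00.
K' ⊕ ipad = 6f 36 36.  K' ⊕ opad = 05 5c 5c.
Inner input = (K'⊕ipad) ∥ m = 6f 36 36 ∥ 51 34 62 ab.
Inner hash: sum = 111+54+54+81+52+98+171 = 621; mod 256 = 109 → 6d.
Outer input = (K'⊕opad) ∥ inner = 05 5c 5c ∥ 6d.
Outer hash (tag): sum = 5+92+92+109 = 298; mod 256 = 42 → 2a.

2a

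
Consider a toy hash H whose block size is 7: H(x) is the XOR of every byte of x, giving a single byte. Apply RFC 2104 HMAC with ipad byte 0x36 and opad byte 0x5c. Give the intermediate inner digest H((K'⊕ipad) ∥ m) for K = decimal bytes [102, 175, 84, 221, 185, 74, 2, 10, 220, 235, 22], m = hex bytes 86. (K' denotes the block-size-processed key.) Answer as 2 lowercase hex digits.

2a

Key decimal bytes [102, 175, 84, 221, 185, 74, 2, 10, 220, 235, 22] = 66 af 54 dd b9 4a 02 0a dc eb 16 is 11 bytes > B = 7, so hash it first: H(key) = 9a, then zero-pad to 7 bytes: K' = 9a 00 00 00 00 00 00.
K' ⊕ ipad = ac 36 36 36 36 36 36.
Inner input = ac 36 36 36 36 36 36 ∥ 86.
Inner hash: XOR ac⊕36⊕36⊕36⊕36⊕36⊕36⊕86 = 2a.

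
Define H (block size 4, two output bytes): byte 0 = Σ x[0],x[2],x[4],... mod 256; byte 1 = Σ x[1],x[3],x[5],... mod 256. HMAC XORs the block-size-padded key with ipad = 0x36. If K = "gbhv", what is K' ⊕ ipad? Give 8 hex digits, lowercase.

51545e40

Key "gbhv" = 67 62 68 76 is exactly B = 4 bytes: K' = 67 62 68 76.
XOR each byte with 0x36: 67⊕36=51, 62⊕36=54, 68⊕36=5e, 76⊕36=40.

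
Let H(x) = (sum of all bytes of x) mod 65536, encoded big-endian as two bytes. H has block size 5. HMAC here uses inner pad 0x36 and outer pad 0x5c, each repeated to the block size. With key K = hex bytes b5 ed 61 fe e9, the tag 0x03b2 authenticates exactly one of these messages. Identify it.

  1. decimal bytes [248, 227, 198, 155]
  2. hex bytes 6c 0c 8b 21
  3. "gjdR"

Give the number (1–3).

2

Key hex bytes b5 ed 61 fe e9 is exactly B = 5 bytes: K' = b5 ed 61 fe e9.
K' ⊕ ipad = 83 db 57 c8 df; K' ⊕ opad = e9 b1 3d a2 b5.
m1: inner = H(83 db 57 c8 df f8 e3 c6 9b) = 06 98; tag = H(e9 b1 3d a2 b5 06 98) = 03cc
m2: inner = H(83 db 57 c8 df 6c 0c 8b 21) = 04 80; tag = H(e9 b1 3d a2 b5 04 80) = 03b2 ← matches
m3: inner = H(83 db 57 c8 df 67 6a 64 52) = 04 e3; tag = H(e9 b1 3d a2 b5 04 e3) = 0415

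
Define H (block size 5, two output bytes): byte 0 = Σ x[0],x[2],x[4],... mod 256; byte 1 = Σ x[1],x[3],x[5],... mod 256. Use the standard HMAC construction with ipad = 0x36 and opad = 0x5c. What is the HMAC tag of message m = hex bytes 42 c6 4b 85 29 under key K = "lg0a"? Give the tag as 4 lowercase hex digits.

5659

Key "lg0a" = 6c 67 30 61 is 4 bytes ≤ B = 5; zero-pad to 5 bytes: K' = 6c 67 30 61 00.
K' ⊕ ipad = 5a 51 06 57 36.  K' ⊕ opad = 30 3b 6c 3d 5c.
Inner input = (K'⊕ipad) ∥ m = 5a 51 06 57 36 ∥ 42 c6 4b 85 29.
Inner hash: even-index sum = 481 mod 256 = 225; odd-index sum = 350 mod 256 = 94 → e1 5e.
Outer input = (K'⊕opad) ∥ inner = 30 3b 6c 3d 5c ∥ e1 5e.
Outer hash (tag): even-index sum = 342 mod 256 = 86; odd-index sum = 345 mod 256 = 89 → 56 59.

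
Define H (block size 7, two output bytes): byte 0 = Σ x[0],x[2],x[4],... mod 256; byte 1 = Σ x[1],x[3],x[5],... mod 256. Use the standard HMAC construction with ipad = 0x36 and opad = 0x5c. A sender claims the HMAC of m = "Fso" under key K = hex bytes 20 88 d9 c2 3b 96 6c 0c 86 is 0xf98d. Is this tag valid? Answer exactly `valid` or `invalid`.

invalid

Key hex bytes 20 88 d9 c2 3b 96 6c 0c 86 is 9 bytes > B = 7, so hash it first: H(key) = 26 ec, then zero-pad to 7 bytes: K' = 26 ec 00 00 00 00 00.
K' ⊕ ipad = 10 da 36 36 36 36 36; K' ⊕ opad = 7a b0 5c 5c 5c 5c 5c.
Inner hash: even-index sum = 293 mod 256 = 37; odd-index sum = 507 mod 256 = 251 → 25 fb.
Outer hash (recomputed tag): even-index sum = 649 mod 256 = 137; odd-index sum = 397 mod 256 = 141 → 89 8d.
Recomputed tag = 898d; claimed = f98d → mismatch.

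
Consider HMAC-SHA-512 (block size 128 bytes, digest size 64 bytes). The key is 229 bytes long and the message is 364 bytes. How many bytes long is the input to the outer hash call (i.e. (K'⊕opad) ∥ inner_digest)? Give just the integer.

Key is 229 > 128 bytes, so it is hashed to 64 bytes then zero-padded to 128: |K'| = 128.
Outer input = (K'⊕opad) ∥ H(inner) → 128 + 64 = 192 bytes.

192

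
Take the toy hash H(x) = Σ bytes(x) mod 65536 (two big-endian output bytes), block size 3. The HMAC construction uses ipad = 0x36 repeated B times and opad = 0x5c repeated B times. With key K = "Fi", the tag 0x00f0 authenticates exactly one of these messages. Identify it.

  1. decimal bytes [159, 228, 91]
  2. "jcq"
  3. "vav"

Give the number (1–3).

Key "Fi" = 46 69 is 2 bytes ≤ B = 3; zero-pad to 3 bytes: K' = 46 69 00.
K' ⊕ ipad = 70 5f 36; K' ⊕ opad = 1a 35 5c.
m1: inner = H(70 5f 36 9f e4 5b) = 02 e3; tag = H(1a 35 5c 02 e3) = 0190
m2: inner = H(70 5f 36 6a 63 71) = 02 43; tag = H(1a 35 5c 02 43) = 00f0 ← matches
m3: inner = H(70 5f 36 76 61 76) = 02 52; tag = H(1a 35 5c 02 52) = 00ff

2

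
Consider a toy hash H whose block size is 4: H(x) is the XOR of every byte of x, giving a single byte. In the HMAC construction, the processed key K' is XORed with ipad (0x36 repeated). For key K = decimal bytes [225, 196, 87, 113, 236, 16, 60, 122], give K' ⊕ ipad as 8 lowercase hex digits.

8f363636

Key decimal bytes [225, 196, 87, 113, 236, 16, 60, 122] = e1 c4 57 71 ec 10 3c 7a is 8 bytes > B = 4, so hash it first: H(key) = b9, then zero-pad to 4 bytes: K' = b9 00 00 00.
XOR each byte with 0x36: b9⊕36=8f, 00⊕36=36, 00⊕36=36, 00⊕36=36.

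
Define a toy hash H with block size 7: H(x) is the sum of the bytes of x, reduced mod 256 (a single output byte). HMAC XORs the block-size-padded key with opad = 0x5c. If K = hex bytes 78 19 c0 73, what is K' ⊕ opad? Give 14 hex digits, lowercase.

24459c2f5c5c5c

Key hex bytes 78 19 c0 73 is 4 bytes ≤ B = 7; zero-pad to 7 bytes: K' = 78 19 c0 73 00 00 00.
XOR each byte with 0x5c: 78⊕5c=24, 19⊕5c=45, c0⊕5c=9c, 73⊕5c=2f, 00⊕5c=5c, 00⊕5c=5c, 00⊕5c=5c.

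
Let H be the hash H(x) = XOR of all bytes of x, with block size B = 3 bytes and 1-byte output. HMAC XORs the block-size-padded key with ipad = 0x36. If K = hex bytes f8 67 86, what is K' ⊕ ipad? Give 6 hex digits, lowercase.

Key hex bytes f8 67 86 is exactly B = 3 bytes: K' = f8 67 86.
XOR each byte with 0x36: f8⊕36=ce, 67⊕36=51, 86⊕36=b0.

ce51b0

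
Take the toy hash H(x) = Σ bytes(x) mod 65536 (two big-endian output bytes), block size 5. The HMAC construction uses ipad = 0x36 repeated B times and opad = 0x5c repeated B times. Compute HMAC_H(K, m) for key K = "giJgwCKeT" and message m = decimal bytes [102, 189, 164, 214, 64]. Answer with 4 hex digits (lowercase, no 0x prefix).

Key "giJgwCKeT" = 67 69 4a 67 77 43 4b 65 54 is 9 bytes > B = 5, so hash it first: H(key) = 03 3f, then zero-pad to 5 bytes: K' = 03 3f 00 00 00.
K' ⊕ ipad = 35 09 36 36 36.  K' ⊕ opad = 5f 63 5c 5c 5c.
Inner input = (K'⊕ipad) ∥ m = 35 09 36 36 36 ∥ 66 bd a4 d6 40.
Inner hash: sum = 53+9+54+54+54+102+189+164+214+64 = 957 → 03 bd.
Outer input = (K'⊕opad) ∥ inner = 5f 63 5c 5c 5c ∥ 03 bd.
Outer hash (tag): sum = 95+99+92+92+92+3+189 = 662 → 02 96.

0296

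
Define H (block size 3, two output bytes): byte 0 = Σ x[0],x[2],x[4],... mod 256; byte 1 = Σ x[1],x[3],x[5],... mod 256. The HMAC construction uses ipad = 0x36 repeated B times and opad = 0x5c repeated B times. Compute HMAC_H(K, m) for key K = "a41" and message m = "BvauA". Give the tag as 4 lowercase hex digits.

Key "a41" = 61 34 31 is exactly B = 3 bytes: K' = 61 34 31.
K' ⊕ ipad = 57 02 07.  K' ⊕ opad = 3d 68 6d.
Inner input = (K'⊕ipad) ∥ m = 57 02 07 ∥ 42 76 61 75 41.
Inner hash: even-index sum = 329 mod 256 = 73; odd-index sum = 230 mod 256 = 230 → 49 e6.
Outer input = (K'⊕opad) ∥ inner = 3d 68 6d ∥ 49 e6.
Outer hash (tag): even-index sum = 400 mod 256 = 144; odd-index sum = 177 mod 256 = 177 → 90 b1.

90b1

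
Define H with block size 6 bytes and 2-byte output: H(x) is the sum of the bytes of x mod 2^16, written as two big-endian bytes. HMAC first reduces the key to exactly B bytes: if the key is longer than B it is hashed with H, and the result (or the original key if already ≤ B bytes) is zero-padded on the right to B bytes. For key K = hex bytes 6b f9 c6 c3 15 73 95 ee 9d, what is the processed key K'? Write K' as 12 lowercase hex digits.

|K| = 9 > B = 6, so first hash the key.
H(K): sum = 107+249+198+195+21+115+149+238+157 = 1429 → 05 95.
Zero-pad H(K) = 05 95 to 6 bytes: K' = 05 95 00 00 00 00.

059500000000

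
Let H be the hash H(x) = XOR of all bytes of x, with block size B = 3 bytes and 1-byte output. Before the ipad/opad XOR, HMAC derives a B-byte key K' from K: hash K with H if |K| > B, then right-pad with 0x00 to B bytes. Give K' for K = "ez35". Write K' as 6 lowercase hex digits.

|K| = 4 > B = 3, so first hash the key.
H(K): XOR 65⊕7a⊕33⊕35 = 19.
Zero-pad H(K) = 19 to 3 bytes: K' = 19 00 00.

190000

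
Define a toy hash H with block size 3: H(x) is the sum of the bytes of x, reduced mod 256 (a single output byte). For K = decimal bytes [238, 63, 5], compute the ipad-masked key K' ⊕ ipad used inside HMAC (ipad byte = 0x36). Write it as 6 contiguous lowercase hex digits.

d80933

Key decimal bytes [238, 63, 5] = ee 3f 05 is exactly B = 3 bytes: K' = ee 3f 05.
XOR each byte with 0x36: ee⊕36=d8, 3f⊕36=09, 05⊕36=33.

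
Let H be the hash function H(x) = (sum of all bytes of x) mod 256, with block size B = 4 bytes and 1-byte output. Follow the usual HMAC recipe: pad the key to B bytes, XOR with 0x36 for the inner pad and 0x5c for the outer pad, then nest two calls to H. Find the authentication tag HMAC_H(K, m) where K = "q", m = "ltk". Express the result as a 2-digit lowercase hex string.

75

Key "q" = 71 is 1 byte ≤ B = 4; zero-pad to 4 bytes: K' = 71 00 00 00.
K' ⊕ ipad = 47 36 36 36.  K' ⊕ opad = 2d 5c 5c 5c.
Inner input = (K'⊕ipad) ∥ m = 47 36 36 36 ∥ 6c 74 6b.
Inner hash: sum = 71+54+54+54+108+116+107 = 564; mod 256 = 52 → 34.
Outer input = (K'⊕opad) ∥ inner = 2d 5c 5c 5c ∥ 34.
Outer hash (tag): sum = 45+92+92+92+52 = 373; mod 256 = 117 → 75.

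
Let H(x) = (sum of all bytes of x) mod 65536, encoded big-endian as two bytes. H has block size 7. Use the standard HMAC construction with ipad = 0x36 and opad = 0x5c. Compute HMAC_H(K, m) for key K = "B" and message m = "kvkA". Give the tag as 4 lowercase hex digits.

Key "B" = 42 is 1 byte ≤ B = 7; zero-pad to 7 bytes: K' = 42 00 00 00 00 00 00.
K' ⊕ ipad = 74 36 36 36 36 36 36.  K' ⊕ opad = 1e 5c 5c 5c 5c 5c 5c.
Inner input = (K'⊕ipad) ∥ m = 74 36 36 36 36 36 36 ∥ 6b 76 6b 41.
Inner hash: sum = 116+54+54+54+54+54+54+107+118+107+65 = 837 → 03 45.
Outer input = (K'⊕opad) ∥ inner = 1e 5c 5c 5c 5c 5c 5c ∥ 03 45.
Outer hash (tag): sum = 30+92+92+92+92+92+92+3+69 = 654 → 02 8e.

028e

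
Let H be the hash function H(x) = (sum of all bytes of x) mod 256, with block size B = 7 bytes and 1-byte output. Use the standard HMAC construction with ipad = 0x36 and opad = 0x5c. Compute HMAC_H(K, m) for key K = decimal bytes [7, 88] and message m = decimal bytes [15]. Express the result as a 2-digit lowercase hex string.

Key decimal bytes [7, 88] = 07 58 is 2 bytes ≤ B = 7; zero-pad to 7 bytes: K' = 07 58 00 00 00 00 00.
K' ⊕ ipad = 31 6e 36 36 36 36 36.  K' ⊕ opad = 5b 04 5c 5c 5c 5c 5c.
Inner input = (K'⊕ipad) ∥ m = 31 6e 36 36 36 36 36 ∥ 0f.
Inner hash: sum = 49+110+54+54+54+54+54+15 = 444; mod 256 = 188 → bc.
Outer input = (K'⊕opad) ∥ inner = 5b 04 5c 5c 5c 5c 5c ∥ bc.
Outer hash (tag): sum = 91+4+92+92+92+92+92+188 = 743; mod 256 = 231 → e7.

e7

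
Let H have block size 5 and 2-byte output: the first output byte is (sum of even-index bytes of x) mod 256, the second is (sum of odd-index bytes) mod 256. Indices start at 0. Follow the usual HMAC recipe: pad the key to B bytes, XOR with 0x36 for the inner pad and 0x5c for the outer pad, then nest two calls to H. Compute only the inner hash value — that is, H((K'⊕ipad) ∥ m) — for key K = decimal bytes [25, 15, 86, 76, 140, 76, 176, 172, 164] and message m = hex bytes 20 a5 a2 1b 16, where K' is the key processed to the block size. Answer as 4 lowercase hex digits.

Key decimal bytes [25, 15, 86, 76, 140, 76, 176, 172, 164] = 19 0f 56 4c 8c 4c b0 ac a4 is 9 bytes > B = 5, so hash it first: H(key) = 4f 53, then zero-pad to 5 bytes: K' = 4f 53 00 00 00.
K' ⊕ ipad = 79 65 36 36 36.
Inner input = 79 65 36 36 36 ∥ 20 a5 a2 1b 16.
Inner hash: even-index sum = 421 mod 256 = 165; odd-index sum = 371 mod 256 = 115 → a5 73.

a573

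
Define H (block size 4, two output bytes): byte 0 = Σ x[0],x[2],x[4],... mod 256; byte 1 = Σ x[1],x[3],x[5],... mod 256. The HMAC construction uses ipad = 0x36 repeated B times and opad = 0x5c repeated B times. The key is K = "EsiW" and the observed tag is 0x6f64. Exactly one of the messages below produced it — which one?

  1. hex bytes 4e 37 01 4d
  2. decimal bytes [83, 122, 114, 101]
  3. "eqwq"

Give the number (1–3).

1

Key "EsiW" = 45 73 69 57 is exactly B = 4 bytes: K' = 45 73 69 57.
K' ⊕ ipad = 73 45 5f 61; K' ⊕ opad = 19 2f 35 0b.
m1: inner = H(73 45 5f 61 4e 37 01 4d) = 21 2a; tag = H(19 2f 35 0b 21 2a) = 6f64 ← matches
m2: inner = H(73 45 5f 61 53 7a 72 65) = 97 85; tag = H(19 2f 35 0b 97 85) = e5bf
m3: inner = H(73 45 5f 61 65 71 77 71) = ae 88; tag = H(19 2f 35 0b ae 88) = fcc2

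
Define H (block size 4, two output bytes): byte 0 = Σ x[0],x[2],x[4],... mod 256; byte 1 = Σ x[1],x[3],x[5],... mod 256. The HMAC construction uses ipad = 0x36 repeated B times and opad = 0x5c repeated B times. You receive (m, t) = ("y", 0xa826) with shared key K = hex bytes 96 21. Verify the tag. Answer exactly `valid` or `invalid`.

invalid

Key hex bytes 96 21 is 2 bytes ≤ B = 4; zero-pad to 4 bytes: K' = 96 21 00 00.
K' ⊕ ipad = a0 17 36 36; K' ⊕ opad = ca 7d 5c 5c.
Inner hash: even-index sum = 335 mod 256 = 79; odd-index sum = 77 mod 256 = 77 → 4f 4d.
Outer hash (recomputed tag): even-index sum = 373 mod 256 = 117; odd-index sum = 294 mod 256 = 38 → 75 26.
Recomputed tag = 7526; claimed = a826 → mismatch.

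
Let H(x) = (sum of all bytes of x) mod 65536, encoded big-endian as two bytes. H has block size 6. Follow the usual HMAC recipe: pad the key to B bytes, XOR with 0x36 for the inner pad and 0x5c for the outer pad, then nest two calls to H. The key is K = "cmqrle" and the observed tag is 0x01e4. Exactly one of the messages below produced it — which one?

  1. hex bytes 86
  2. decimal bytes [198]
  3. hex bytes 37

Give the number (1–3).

2

Key "cmqrle" = 63 6d 71 72 6c 65 is exactly B = 6 bytes: K' = 63 6d 71 72 6c 65.
K' ⊕ ipad = 55 5b 47 44 5a 53; K' ⊕ opad = 3f 31 2d 2e 30 39.
m1: inner = H(55 5b 47 44 5a 53 86) = 02 6e; tag = H(3f 31 2d 2e 30 39 02 6e) = 01a4
m2: inner = H(55 5b 47 44 5a 53 c6) = 02 ae; tag = H(3f 31 2d 2e 30 39 02 ae) = 01e4 ← matches
m3: inner = H(55 5b 47 44 5a 53 37) = 02 1f; tag = H(3f 31 2d 2e 30 39 02 1f) = 0155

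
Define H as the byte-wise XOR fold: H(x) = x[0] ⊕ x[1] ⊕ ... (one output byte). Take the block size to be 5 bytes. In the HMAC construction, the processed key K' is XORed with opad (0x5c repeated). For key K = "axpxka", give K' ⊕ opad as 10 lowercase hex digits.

475c5c5c5c

Key "axpxka" = 61 78 70 78 6b 61 is 6 bytes > B = 5, so hash it first: H(key) = 1b, then zero-pad to 5 bytes: K' = 1b 00 00 00 00.
XOR each byte with 0x5c: 1b⊕5c=47, 00⊕5c=5c, 00⊕5c=5c, 00⊕5c=5c, 00⊕5c=5c.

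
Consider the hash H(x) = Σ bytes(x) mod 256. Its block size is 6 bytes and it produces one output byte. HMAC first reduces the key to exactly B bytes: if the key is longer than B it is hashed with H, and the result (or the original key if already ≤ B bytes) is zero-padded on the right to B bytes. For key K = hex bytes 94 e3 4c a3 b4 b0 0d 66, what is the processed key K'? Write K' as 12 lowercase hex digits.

|K| = 8 > B = 6, so first hash the key.
H(K): sum = 148+227+76+163+180+176+13+102 = 1085; mod 256 = 61 → 3d.
Zero-pad H(K) = 3d to 6 bytes: K' = 3d 00 00 00 00 00.

3d0000000000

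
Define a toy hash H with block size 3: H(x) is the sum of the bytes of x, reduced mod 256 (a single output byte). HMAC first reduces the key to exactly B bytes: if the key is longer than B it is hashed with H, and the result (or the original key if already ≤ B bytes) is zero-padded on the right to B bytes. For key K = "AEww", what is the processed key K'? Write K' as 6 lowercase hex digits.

|K| = 4 > B = 3, so first hash the key.
H(K): sum = 65+69+119+119 = 372; mod 256 = 116 → 74.
Zero-pad H(K) = 74 to 3 bytes: K' = 74 00 00.

740000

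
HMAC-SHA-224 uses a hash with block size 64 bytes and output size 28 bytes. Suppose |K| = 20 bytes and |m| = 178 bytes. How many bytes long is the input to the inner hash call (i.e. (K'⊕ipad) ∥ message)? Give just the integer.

Key is 20 ≤ 64 bytes, zero-padded: |K'| = 64.
Inner input = (K'⊕ipad) ∥ m → 64 + 178 = 242 bytes.

242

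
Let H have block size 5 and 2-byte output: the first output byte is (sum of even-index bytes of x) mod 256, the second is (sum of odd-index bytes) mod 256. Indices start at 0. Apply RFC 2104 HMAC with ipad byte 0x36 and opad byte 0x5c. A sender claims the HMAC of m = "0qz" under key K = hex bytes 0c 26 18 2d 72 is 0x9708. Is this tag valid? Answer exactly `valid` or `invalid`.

Key hex bytes 0c 26 18 2d 72 is exactly B = 5 bytes: K' = 0c 26 18 2d 72.
K' ⊕ ipad = 3a 10 2e 1b 44; K' ⊕ opad = 50 7a 44 71 2e.
Inner hash: even-index sum = 285 mod 256 = 29; odd-index sum = 213 mod 256 = 213 → 1d d5.
Outer hash (recomputed tag): even-index sum = 407 mod 256 = 151; odd-index sum = 264 mod 256 = 8 → 97 08.
Recomputed tag = 9708; claimed = 9708 → match.

valid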